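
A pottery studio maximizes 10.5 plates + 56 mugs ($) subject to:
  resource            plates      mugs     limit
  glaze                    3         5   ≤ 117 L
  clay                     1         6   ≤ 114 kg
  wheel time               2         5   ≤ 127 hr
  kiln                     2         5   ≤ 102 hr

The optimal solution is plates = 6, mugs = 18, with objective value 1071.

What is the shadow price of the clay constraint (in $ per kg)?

8.5

At the optimum: glaze uses 108 of 117 (slack = 9); clay uses 114 of 114 (binding); wheel time uses 102 of 127 (slack = 25); kiln uses 102 of 102 (binding).
By complementary slackness, y = 0 for the non-binding constraints.
Dual feasibility on the basic columns requires 1·y_clay + 2·y_kiln = 10.5, 6·y_clay + 5·y_kiln = 56.
→ y_clay = 8.5 and y_kiln = 1.
Shadow price of clay = 8.5.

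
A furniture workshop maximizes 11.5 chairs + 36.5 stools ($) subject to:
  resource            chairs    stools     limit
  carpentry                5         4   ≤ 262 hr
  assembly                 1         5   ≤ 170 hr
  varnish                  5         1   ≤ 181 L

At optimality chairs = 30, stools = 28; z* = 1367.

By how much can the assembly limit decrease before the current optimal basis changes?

Binding constraints: carpentry, assembly. The basis is B = [[5,4],[1,5]] with det 21.
Per unit decrease in assembly, x* moves by d = (0.1905, -0.2381).
The basis stays optimal until varnish becomes binding; allowable decrease = 4.2 hr.

4.2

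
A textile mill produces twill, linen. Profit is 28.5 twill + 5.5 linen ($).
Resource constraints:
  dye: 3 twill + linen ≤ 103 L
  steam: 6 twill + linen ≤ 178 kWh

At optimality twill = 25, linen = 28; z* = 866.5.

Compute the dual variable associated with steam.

At the optimum: dye uses 103 of 103 (binding); steam uses 178 of 178 (binding).
From A_Bᵀ y = c: 3·y_dye + 6·y_steam = 28.5; 1·y_dye + 1·y_steam = 5.5.
Solving: y_dye = 1.5, y_steam = 4.
Shadow price of steam = 4.

4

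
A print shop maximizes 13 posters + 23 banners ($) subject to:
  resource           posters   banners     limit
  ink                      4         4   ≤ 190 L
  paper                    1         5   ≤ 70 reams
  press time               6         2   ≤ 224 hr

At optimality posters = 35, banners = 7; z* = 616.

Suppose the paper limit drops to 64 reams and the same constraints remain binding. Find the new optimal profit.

Binding: paper and press time. Non-binding: ink (22 unused).
Since ink is not tight, its dual is 0.
Dual feasibility on the basic columns requires 1·y_paper + 6·y_press time = 13, 5·y_paper + 2·y_press time = 23.
This yields shadow prices y_paper = 4, y_press time = 1.5.
Δz = y_paper·Δb = 4 × (-6) = -24, so new z* = 616 − 24 = 592.

592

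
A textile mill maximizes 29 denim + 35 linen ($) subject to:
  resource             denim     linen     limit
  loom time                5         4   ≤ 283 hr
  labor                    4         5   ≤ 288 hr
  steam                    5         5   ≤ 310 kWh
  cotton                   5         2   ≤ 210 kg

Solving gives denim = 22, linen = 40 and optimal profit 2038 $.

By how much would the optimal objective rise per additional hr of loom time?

At the optimum: loom time uses 270 of 283 (slack = 13); labor uses 288 of 288 (binding); steam uses 310 of 310 (binding); cotton uses 190 of 210 (slack = 20).
By complementary slackness, y = 0 for the non-binding constraints.
Dual feasibility on the basic columns requires 4·y_labor + 5·y_steam = 29, 5·y_labor + 5·y_steam = 35.
→ y_labor = 6 and y_steam = 1.
Shadow price of loom time = 0.

0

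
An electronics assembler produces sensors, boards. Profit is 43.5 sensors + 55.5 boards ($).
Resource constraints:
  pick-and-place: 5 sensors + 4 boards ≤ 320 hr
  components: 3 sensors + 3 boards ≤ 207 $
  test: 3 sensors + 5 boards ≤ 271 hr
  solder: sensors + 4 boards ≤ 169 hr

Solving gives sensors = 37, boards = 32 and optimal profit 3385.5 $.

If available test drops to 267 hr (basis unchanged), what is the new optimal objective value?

Check each constraint at x*: pick-and-place 313/320 (slack 7); components 207/207 (tight); test 271/271 (tight); solder 165/169 (slack 4).
Slack constraints have shadow price 0 (complementary slackness).
From A_Bᵀ y = c: 3·y_components + 3·y_test = 43.5; 3·y_components + 5·y_test = 55.5.
Solving: y_components = 8.5, y_test = 6.
Δz = y_test·Δb = 6 × (-4) = -24, so new z* = 3385.5 − 24 = 3361.5.

3361.5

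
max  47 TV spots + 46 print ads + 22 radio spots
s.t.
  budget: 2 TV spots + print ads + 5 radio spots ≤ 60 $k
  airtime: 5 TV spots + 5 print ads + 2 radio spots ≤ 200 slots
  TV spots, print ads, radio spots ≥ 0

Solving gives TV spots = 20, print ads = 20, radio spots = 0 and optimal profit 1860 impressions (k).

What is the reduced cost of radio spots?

-1

Both budget and airtime are binding at x*.
From A_Bᵀ y = c: 2·y_budget + 5·y_airtime = 47; 1·y_budget + 5·y_airtime = 46.
Solving: y_budget = 1, y_airtime = 9.
Reduced cost of radio spots: c₃ − yᵀa₃ = 22 − (1·5 + 9·2) = 22 − 23 = -1.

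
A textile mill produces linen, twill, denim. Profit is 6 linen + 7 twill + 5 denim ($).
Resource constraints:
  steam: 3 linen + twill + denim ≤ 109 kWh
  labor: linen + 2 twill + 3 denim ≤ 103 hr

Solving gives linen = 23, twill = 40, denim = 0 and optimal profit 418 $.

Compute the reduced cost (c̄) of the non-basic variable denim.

Check each constraint at x*: steam 109/109 (tight); labor 103/103 (tight).
The binding rows give the dual system: 3·y_steam + 1·y_labor = 6 and 1·y_steam + 2·y_labor = 7.
This yields shadow prices y_steam = 1, y_labor = 3.
Reduced cost of denim: c₃ − yᵀa₃ = 5 − (1·1 + 3·3) = 5 − 10 = -5.

-5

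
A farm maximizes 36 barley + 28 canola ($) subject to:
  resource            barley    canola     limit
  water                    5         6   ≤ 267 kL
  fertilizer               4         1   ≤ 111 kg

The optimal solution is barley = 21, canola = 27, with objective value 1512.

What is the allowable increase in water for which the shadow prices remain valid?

399

Binding constraints: water, fertilizer. The basis is B = [[5,6],[4,1]] with det -19.
Per unit increase in water, x* moves by d = (-0.0526, 0.2105).
The basis stays optimal until barley reaches 0; allowable increase = 399 kL.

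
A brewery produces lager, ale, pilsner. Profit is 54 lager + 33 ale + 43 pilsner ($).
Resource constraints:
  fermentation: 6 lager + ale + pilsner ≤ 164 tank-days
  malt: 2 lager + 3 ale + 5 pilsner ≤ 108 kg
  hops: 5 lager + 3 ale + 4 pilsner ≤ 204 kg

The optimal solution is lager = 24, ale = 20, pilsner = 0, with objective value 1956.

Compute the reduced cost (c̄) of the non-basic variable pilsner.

-8

At the optimum: fermentation uses 164 of 164 (binding); malt uses 108 of 108 (binding); hops uses 180 of 204 (slack = 24).
Since hops is not tight, its dual is 0.
The binding rows give the dual system: 6·y_fermentation + 2·y_malt = 54 and 1·y_fermentation + 3·y_malt = 33.
Solving: y_fermentation = 6, y_malt = 9.
Reduced cost of pilsner: c₃ − yᵀa₃ = 43 − (6·1 + 9·5) = 43 − 51 = -8.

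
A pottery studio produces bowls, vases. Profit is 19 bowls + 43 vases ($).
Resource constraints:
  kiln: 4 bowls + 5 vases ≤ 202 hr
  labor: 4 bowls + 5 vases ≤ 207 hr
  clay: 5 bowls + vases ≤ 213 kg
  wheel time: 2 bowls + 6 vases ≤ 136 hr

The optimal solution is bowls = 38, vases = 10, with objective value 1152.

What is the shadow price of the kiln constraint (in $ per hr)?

2

At the optimum: kiln uses 202 of 202 (binding); labor uses 202 of 207 (slack = 5); clay uses 200 of 213 (slack = 13); wheel time uses 136 of 136 (binding).
Since labor, clay are not tight, their duals are 0.
Dual feasibility on the basic columns requires 4·y_kiln + 2·y_wheel time = 19, 5·y_kiln + 6·y_wheel time = 43.
This yields shadow prices y_kiln = 2, y_wheel time = 5.5.
Shadow price of kiln = 2.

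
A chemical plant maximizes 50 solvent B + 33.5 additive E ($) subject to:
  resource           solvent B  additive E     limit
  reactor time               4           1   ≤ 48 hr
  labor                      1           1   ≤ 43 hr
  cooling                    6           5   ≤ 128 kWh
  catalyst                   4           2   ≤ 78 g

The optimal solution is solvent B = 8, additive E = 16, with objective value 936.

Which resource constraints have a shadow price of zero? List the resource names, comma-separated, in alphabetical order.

reactor time: 48/48 (binding)
labor: 24/43 (slack 19)
cooling: 128/128 (binding)
catalyst: 64/78 (slack 14)
By complementary slackness, a constraint with positive slack has shadow price 0 → catalyst, labor.

catalyst, labor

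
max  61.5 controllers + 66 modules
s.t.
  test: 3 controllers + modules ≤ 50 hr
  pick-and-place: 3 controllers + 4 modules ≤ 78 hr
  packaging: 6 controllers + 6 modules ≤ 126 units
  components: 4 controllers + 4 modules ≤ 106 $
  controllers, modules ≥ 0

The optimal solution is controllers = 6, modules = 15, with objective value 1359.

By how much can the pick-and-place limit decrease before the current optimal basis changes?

8.5

Binding constraints: pick-and-place, packaging. The basis is B = [[3,4],[6,6]] with det -6.
Per unit decrease in pick-and-place, x* moves by d = (1, -1).
The basis stays optimal until test becomes binding; allowable decrease = 8.5 hr.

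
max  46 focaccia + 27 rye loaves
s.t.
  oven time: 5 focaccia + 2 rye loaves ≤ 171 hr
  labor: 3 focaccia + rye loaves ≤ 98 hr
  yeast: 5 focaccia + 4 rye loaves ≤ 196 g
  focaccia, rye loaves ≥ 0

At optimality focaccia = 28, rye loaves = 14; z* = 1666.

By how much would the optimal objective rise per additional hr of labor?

7

At the optimum: oven time uses 168 of 171 (slack = 3); labor uses 98 of 98 (binding); yeast uses 196 of 196 (binding).
By complementary slackness, y = 0 for the non-binding constraint.
Dual feasibility on the basic columns requires 3·y_labor + 5·y_yeast = 46, 1·y_labor + 4·y_yeast = 27.
This yields shadow prices y_labor = 7, y_yeast = 5.
Shadow price of labor = 7.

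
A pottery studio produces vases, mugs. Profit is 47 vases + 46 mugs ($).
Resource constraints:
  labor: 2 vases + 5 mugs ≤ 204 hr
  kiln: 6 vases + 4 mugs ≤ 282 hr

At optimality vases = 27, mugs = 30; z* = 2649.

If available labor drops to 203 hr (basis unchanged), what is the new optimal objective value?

Both labor and kiln are binding at x*.
From A_Bᵀ y = c: 2·y_labor + 6·y_kiln = 47; 5·y_labor + 4·y_kiln = 46.
→ y_labor = 4 and y_kiln = 6.5.
Δz = y_labor·Δb = 4 × (-1) = -4, so new z* = 2649 − 4 = 2645.

2645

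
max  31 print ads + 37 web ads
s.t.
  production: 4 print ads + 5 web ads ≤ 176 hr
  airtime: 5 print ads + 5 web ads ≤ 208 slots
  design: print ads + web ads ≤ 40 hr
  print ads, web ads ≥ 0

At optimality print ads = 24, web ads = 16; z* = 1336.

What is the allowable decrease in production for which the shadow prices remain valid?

Binding constraints: production, design. The basis is B = [[4,5],[1,1]] with det -1.
Per unit decrease in production, x* moves by d = (1, -1).
The basis stays optimal until web ads reaches 0; allowable decrease = 16 hr.

16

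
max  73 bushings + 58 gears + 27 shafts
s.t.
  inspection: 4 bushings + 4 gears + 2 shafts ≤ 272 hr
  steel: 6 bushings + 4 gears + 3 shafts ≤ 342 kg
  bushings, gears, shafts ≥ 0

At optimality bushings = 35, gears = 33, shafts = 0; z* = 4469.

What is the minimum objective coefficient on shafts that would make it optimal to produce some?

36.5

At the optimum: inspection uses 272 of 272 (binding); steel uses 342 of 342 (binding).
The binding rows give the dual system: 4·y_inspection + 6·y_steel = 73 and 4·y_inspection + 4·y_steel = 58.
This yields shadow prices y_inspection = 7, y_steel = 7.5.
shafts enters the basis when its profit ≥ yᵀa₃ = 7·2 + 7.5·3 = 36.5.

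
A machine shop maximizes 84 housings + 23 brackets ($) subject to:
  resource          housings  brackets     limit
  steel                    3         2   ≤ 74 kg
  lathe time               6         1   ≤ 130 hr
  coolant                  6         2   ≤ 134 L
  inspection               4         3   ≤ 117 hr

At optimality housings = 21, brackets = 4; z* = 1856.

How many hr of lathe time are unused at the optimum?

lathe time used = 6·21 + 1·4 = 130; slack = 130 − 130 = 0.

0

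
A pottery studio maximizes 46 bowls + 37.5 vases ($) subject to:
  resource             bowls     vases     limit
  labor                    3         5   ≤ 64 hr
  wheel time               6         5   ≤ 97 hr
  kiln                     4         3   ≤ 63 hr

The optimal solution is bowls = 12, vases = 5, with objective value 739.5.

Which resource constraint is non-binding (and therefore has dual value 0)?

labor

labor: 61/64 (slack 3)
wheel time: 97/97 (binding)
kiln: 63/63 (binding)
By complementary slackness, a constraint with positive slack has shadow price 0 → labor.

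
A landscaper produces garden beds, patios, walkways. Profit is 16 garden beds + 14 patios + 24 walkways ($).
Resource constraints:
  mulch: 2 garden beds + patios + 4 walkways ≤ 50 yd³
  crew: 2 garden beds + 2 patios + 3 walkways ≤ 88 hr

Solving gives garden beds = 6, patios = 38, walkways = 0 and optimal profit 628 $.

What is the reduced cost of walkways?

-2

Check each constraint at x*: mulch 50/50 (tight); crew 88/88 (tight).
From A_Bᵀ y = c: 2·y_mulch + 2·y_crew = 16; 1·y_mulch + 2·y_crew = 14.
This yields shadow prices y_mulch = 2, y_crew = 6.
Reduced cost of walkways: c₃ − yᵀa₃ = 24 − (2·4 + 6·3) = 24 − 26 = -2.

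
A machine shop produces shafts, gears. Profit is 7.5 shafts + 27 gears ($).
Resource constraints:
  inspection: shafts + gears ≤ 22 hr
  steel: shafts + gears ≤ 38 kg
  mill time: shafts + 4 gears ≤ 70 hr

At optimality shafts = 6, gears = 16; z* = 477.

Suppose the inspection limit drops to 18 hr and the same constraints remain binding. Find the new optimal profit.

At the optimum: inspection uses 22 of 22 (binding); steel uses 22 of 38 (slack = 16); mill time uses 70 of 70 (binding).
By complementary slackness, y = 0 for the non-binding constraint.
The binding rows give the dual system: 1·y_inspection + 1·y_mill time = 7.5 and 1·y_inspection + 4·y_mill time = 27.
This yields shadow prices y_inspection = 1, y_mill time = 6.5.
Δz = y_inspection·Δb = 1 × (-4) = -4, so new z* = 477 − 4 = 473.

473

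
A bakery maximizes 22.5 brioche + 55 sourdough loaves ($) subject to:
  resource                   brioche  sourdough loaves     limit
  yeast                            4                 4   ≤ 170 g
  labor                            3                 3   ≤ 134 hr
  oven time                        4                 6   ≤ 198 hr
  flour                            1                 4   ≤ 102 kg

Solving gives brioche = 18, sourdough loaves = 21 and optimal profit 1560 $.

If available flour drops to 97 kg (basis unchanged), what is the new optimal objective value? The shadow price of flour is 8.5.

Δb = -5, so new z* = 1560 + (8.5)·(-5) = 1560 − 42.5 = 1517.5.

1517.5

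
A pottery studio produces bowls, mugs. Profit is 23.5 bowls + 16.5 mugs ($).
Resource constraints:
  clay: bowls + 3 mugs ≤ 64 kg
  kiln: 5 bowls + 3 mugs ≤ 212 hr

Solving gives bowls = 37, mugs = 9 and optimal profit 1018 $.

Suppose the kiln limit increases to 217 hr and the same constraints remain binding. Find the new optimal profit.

1040.5

At the optimum: clay uses 64 of 64 (binding); kiln uses 212 of 212 (binding).
Dual feasibility on the basic columns requires 1·y_clay + 5·y_kiln = 23.5, 3·y_clay + 3·y_kiln = 16.5.
→ y_clay = 1 and y_kiln = 4.5.
Δz = y_kiln·Δb = 4.5 × (5) = 22.5, so new z* = 1018 + 22.5 = 1040.5.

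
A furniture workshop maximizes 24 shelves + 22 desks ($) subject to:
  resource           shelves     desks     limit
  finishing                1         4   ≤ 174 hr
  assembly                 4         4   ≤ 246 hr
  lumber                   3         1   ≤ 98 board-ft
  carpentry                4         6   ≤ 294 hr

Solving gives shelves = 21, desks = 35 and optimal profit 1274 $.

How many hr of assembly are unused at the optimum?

assembly used = 4·21 + 4·35 = 224; slack = 246 − 224 = 22.

22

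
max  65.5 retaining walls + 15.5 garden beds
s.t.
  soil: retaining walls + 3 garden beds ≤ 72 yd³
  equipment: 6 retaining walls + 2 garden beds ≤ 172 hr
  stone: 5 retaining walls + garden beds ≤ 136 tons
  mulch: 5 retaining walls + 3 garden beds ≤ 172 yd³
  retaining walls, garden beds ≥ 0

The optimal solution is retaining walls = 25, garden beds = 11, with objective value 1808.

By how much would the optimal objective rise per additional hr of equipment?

3

Check each constraint at x*: soil 58/72 (slack 14); equipment 172/172 (tight); stone 136/136 (tight); mulch 158/172 (slack 14).
By complementary slackness, y = 0 for the non-binding constraints.
Dual feasibility on the basic columns requires 6·y_equipment + 5·y_stone = 65.5, 2·y_equipment + 1·y_stone = 15.5.
Solving: y_equipment = 3, y_stone = 9.5.
Shadow price of equipment = 3.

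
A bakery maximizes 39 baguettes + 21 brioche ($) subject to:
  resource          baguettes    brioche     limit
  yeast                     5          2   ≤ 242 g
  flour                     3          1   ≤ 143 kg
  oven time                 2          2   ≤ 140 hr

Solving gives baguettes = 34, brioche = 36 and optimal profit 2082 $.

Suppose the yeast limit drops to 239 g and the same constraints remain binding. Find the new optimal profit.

Check each constraint at x*: yeast 242/242 (tight); flour 138/143 (slack 5); oven time 140/140 (tight).
Slack constraints have shadow price 0 (complementary slackness).
Dual feasibility on the basic columns requires 5·y_yeast + 2·y_oven time = 39, 2·y_yeast + 2·y_oven time = 21.
This yields shadow prices y_yeast = 6, y_oven time = 4.5.
Δz = y_yeast·Δb = 6 × (-3) = -18, so new z* = 2082 − 18 = 2064.

2064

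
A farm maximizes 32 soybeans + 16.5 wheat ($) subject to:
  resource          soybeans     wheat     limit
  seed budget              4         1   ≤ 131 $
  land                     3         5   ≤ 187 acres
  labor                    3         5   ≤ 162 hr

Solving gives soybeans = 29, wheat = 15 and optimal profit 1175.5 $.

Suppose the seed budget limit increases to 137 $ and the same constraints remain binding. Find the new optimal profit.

1214.5

Binding: seed budget and labor. Non-binding: land (25 unused).
Slack constraints have shadow price 0 (complementary slackness).
From A_Bᵀ y = c: 4·y_seed budget + 3·y_labor = 32; 1·y_seed budget + 5·y_labor = 16.5.
This yields shadow prices y_seed budget = 6.5, y_labor = 2.
Δz = y_seed budget·Δb = 6.5 × (6) = 39, so new z* = 1175.5 + 39 = 1214.5.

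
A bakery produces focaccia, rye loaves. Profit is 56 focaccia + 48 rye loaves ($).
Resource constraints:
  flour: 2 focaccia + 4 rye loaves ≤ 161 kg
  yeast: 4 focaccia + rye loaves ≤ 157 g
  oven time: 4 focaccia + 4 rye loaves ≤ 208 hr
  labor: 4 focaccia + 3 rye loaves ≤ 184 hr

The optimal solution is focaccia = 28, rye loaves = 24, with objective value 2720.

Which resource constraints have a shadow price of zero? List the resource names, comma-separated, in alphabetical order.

flour, yeast

flour: 152/161 (slack 9)
yeast: 136/157 (slack 21)
oven time: 208/208 (binding)
labor: 184/184 (binding)
By complementary slackness, a constraint with positive slack has shadow price 0 → flour, yeast.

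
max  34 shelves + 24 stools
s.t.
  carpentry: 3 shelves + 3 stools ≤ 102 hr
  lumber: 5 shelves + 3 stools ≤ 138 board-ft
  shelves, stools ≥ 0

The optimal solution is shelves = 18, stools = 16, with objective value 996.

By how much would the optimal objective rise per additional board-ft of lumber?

Check each constraint at x*: carpentry 102/102 (tight); lumber 138/138 (tight).
The binding rows give the dual system: 3·y_carpentry + 5·y_lumber = 34 and 3·y_carpentry + 3·y_lumber = 24.
Solving: y_carpentry = 3, y_lumber = 5.
Shadow price of lumber = 5.

5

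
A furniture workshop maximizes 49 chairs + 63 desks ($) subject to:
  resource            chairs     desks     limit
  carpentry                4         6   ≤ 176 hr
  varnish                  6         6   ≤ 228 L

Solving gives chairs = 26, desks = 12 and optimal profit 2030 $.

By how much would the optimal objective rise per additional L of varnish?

At the optimum: carpentry uses 176 of 176 (binding); varnish uses 228 of 228 (binding).
From A_Bᵀ y = c: 4·y_carpentry + 6·y_varnish = 49; 6·y_carpentry + 6·y_varnish = 63.
Solving: y_carpentry = 7, y_varnish = 3.5.
Shadow price of varnish = 3.5.

3.5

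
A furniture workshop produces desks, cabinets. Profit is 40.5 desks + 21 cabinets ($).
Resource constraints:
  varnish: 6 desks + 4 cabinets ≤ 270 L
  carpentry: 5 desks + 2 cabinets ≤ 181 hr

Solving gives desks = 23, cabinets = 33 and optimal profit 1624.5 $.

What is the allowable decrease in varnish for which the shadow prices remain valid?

52.8

Binding constraints: varnish, carpentry. The basis is B = [[6,4],[5,2]] with det -8.
Per unit decrease in varnish, x* moves by d = (0.25, -0.625).
The basis stays optimal until cabinets reaches 0; allowable decrease = 52.8 L.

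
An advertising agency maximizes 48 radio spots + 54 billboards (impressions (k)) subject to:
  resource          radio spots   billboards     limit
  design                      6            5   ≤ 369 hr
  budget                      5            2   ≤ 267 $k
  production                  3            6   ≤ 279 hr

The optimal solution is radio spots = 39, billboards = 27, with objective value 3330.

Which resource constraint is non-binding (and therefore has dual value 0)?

design: 369/369 (binding)
budget: 249/267 (slack 18)
production: 279/279 (binding)
By complementary slackness, a constraint with positive slack has shadow price 0 → budget.

budget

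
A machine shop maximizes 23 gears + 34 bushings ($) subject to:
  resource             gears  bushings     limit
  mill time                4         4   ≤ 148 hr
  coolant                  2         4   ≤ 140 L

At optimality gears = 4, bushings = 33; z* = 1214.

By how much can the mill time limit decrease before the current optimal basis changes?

Binding constraints: mill time, coolant. The basis is B = [[4,4],[2,4]] with det 8.
Per unit decrease in mill time, x* moves by d = (-0.5, 0.25).
The basis stays optimal until gears reaches 0; allowable decrease = 8 hr.

8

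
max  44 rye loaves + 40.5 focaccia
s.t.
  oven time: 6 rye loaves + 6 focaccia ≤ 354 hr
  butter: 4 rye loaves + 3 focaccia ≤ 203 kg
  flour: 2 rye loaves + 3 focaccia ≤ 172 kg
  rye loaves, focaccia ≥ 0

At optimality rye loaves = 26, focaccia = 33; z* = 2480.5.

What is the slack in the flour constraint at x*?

21

flour used = 2·26 + 3·33 = 151; slack = 172 − 151 = 21.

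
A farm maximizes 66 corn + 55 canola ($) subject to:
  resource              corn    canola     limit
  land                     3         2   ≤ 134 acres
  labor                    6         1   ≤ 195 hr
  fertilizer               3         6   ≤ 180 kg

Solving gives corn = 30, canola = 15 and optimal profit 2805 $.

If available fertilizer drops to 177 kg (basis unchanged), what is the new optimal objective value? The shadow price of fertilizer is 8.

2781

Δb = -3, so new z* = 2805 + (8)·(-3) = 2805 − 24 = 2781.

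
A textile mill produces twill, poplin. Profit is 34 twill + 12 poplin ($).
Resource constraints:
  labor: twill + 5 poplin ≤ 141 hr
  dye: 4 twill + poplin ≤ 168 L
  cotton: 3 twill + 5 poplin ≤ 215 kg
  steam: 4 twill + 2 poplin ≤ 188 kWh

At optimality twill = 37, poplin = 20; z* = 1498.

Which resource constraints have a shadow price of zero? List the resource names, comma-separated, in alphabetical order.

cotton, labor

labor: 137/141 (slack 4)
dye: 168/168 (binding)
cotton: 211/215 (slack 4)
steam: 188/188 (binding)
By complementary slackness, a constraint with positive slack has shadow price 0 → cotton, labor.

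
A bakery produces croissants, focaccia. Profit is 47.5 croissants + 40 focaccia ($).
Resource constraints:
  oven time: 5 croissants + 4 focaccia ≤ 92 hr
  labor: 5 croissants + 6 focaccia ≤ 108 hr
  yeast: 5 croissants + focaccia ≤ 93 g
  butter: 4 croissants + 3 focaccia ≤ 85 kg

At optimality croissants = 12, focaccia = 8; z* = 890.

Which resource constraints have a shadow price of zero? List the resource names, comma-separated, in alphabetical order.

oven time: 92/92 (binding)
labor: 108/108 (binding)
yeast: 68/93 (slack 25)
butter: 72/85 (slack 13)
By complementary slackness, a constraint with positive slack has shadow price 0 → butter, yeast.

butter, yeast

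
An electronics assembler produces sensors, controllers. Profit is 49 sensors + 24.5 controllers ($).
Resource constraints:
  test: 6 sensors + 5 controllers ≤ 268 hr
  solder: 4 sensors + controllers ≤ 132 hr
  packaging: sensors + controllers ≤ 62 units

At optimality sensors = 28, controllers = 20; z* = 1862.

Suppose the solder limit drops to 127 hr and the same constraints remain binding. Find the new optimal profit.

1827

Check each constraint at x*: test 268/268 (tight); solder 132/132 (tight); packaging 48/62 (slack 14).
By complementary slackness, y = 0 for the non-binding constraint.
Dual feasibility on the basic columns requires 6·y_test + 4·y_solder = 49, 5·y_test + 1·y_solder = 24.5.
Solving: y_test = 3.5, y_solder = 7.
Δz = y_solder·Δb = 7 × (-5) = -35, so new z* = 1862 − 35 = 1827.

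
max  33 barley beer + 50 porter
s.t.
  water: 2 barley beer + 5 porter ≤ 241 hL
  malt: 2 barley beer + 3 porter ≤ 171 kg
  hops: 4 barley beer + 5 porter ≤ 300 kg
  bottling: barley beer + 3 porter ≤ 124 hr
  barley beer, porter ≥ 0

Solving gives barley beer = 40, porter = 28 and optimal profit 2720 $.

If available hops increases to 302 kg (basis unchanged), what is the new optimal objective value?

2734

Binding: hops and bottling. Non-binding: water (21 unused), malt (7 unused).
Since water, malt are not tight, their duals are 0.
From A_Bᵀ y = c: 4·y_hops + 1·y_bottling = 33; 5·y_hops + 3·y_bottling = 50.
→ y_hops = 7 and y_bottling = 5.
Δz = y_hops·Δb = 7 × (2) = 14, so new z* = 2720 + 14 = 2734.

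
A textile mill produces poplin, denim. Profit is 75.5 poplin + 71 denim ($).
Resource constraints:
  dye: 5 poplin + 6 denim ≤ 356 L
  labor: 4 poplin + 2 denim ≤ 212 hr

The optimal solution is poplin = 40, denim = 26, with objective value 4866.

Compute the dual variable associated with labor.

7

Both dye and labor are binding at x*.
Dual feasibility on the basic columns requires 5·y_dye + 4·y_labor = 75.5, 6·y_dye + 2·y_labor = 71.
Solving: y_dye = 9.5, y_labor = 7.
Shadow price of labor = 7.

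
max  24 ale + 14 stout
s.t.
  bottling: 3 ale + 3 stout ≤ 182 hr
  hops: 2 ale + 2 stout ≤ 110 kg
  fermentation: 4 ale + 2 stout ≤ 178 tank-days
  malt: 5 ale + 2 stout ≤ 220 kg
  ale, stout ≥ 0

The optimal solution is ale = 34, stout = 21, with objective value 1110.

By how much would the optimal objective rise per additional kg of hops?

At the optimum: bottling uses 165 of 182 (slack = 17); hops uses 110 of 110 (binding); fermentation uses 178 of 178 (binding); malt uses 212 of 220 (slack = 8).
By complementary slackness, y = 0 for the non-binding constraints.
Dual feasibility on the basic columns requires 2·y_hops + 4·y_fermentation = 24, 2·y_hops + 2·y_fermentation = 14.
→ y_hops = 2 and y_fermentation = 5.
Shadow price of hops = 2.

2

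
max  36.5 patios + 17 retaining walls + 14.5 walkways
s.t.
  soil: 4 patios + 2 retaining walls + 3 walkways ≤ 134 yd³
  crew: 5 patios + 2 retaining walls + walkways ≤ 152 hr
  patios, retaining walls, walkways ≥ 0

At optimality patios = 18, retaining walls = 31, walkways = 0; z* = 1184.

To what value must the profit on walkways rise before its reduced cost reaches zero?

20.5

Both soil and crew are binding at x*.
From A_Bᵀ y = c: 4·y_soil + 5·y_crew = 36.5; 2·y_soil + 2·y_crew = 17.
This yields shadow prices y_soil = 6, y_crew = 2.5.
walkways enters the basis when its profit ≥ yᵀa₃ = 6·3 + 2.5·1 = 20.5.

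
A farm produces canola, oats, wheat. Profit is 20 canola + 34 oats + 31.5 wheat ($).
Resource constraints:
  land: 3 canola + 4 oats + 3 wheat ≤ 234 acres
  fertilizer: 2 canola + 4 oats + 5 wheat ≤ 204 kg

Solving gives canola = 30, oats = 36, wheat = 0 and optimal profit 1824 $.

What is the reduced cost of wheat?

-5

Check each constraint at x*: land 234/234 (tight); fertilizer 204/204 (tight).
Dual feasibility on the basic columns requires 3·y_land + 2·y_fertilizer = 20, 4·y_land + 4·y_fertilizer = 34.
This yields shadow prices y_land = 3, y_fertilizer = 5.5.
Reduced cost of wheat: c₃ − yᵀa₃ = 31.5 − (3·3 + 5.5·5) = 31.5 − 36.5 = -5.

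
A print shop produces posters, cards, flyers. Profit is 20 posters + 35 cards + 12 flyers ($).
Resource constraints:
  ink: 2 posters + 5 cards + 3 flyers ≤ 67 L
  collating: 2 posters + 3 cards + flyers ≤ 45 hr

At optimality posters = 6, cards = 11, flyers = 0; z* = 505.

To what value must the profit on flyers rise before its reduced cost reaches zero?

Check each constraint at x*: ink 67/67 (tight); collating 45/45 (tight).
The binding rows give the dual system: 2·y_ink + 2·y_collating = 20 and 5·y_ink + 3·y_collating = 35.
Solving: y_ink = 2.5, y_collating = 7.5.
flyers enters the basis when its profit ≥ yᵀa₃ = 2.5·3 + 7.5·1 = 15.

15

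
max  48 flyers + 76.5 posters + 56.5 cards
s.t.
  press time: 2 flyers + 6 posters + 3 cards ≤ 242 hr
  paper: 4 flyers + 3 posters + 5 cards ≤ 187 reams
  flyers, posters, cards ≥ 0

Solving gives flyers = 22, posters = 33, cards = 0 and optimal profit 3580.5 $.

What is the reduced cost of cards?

Check each constraint at x*: press time 242/242 (tight); paper 187/187 (tight).
Dual feasibility on the basic columns requires 2·y_press time + 4·y_paper = 48, 6·y_press time + 3·y_paper = 76.5.
Solving: y_press time = 9, y_paper = 7.5.
Reduced cost of cards: c₃ − yᵀa₃ = 56.5 − (9·3 + 7.5·5) = 56.5 − 64.5 = -8.

-8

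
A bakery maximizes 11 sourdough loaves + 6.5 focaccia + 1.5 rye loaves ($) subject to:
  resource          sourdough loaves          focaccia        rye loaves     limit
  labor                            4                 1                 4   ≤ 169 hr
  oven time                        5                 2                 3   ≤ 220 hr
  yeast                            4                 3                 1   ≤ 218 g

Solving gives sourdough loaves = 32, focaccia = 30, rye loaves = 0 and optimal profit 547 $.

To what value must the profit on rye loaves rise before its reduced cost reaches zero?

Check each constraint at x*: labor 158/169 (slack 11); oven time 220/220 (tight); yeast 218/218 (tight).
Since labor is not tight, its dual is 0.
From A_Bᵀ y = c: 5·y_oven time + 4·y_yeast = 11; 2·y_oven time + 3·y_yeast = 6.5.
→ y_oven time = 1 and y_yeast = 1.5.
rye loaves enters the basis when its profit ≥ yᵀa₃ = 1·3 + 1.5·1 = 4.5.

4.5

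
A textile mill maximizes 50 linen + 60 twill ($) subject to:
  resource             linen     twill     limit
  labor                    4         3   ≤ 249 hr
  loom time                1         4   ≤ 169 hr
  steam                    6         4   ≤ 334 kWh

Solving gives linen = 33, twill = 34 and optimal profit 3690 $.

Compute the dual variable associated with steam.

Binding: loom time and steam. Non-binding: labor (15 unused).
By complementary slackness, y = 0 for the non-binding constraint.
Dual feasibility on the basic columns requires 1·y_loom time + 6·y_steam = 50, 4·y_loom time + 4·y_steam = 60.
→ y_loom time = 8 and y_steam = 7.
Shadow price of steam = 7.

7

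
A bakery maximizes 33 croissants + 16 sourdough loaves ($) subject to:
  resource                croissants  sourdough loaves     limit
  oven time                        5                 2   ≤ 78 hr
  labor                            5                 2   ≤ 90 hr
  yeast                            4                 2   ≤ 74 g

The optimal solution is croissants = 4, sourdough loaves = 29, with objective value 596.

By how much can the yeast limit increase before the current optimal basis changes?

4

Binding constraints: oven time, yeast. The basis is B = [[5,2],[4,2]] with det 2.
Per unit increase in yeast, x* moves by d = (-1, 2.5).
The basis stays optimal until croissants reaches 0; allowable increase = 4 g.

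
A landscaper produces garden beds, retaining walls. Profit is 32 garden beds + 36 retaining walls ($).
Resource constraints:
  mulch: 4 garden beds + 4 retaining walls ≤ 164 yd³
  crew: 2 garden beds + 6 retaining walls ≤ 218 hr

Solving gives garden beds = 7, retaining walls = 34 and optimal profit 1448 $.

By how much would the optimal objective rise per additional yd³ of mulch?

Both mulch and crew are binding at x*.
The binding rows give the dual system: 4·y_mulch + 2·y_crew = 32 and 4·y_mulch + 6·y_crew = 36.
→ y_mulch = 7.5 and y_crew = 1.
Shadow price of mulch = 7.5.

7.5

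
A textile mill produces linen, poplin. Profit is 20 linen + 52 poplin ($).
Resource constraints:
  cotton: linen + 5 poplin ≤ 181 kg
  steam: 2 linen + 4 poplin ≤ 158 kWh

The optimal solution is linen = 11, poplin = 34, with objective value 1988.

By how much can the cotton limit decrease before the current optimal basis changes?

Binding constraints: cotton, steam. The basis is B = [[1,5],[2,4]] with det -6.
Per unit decrease in cotton, x* moves by d = (0.6667, -0.3333).
The basis stays optimal until poplin reaches 0; allowable decrease = 102 kg.

102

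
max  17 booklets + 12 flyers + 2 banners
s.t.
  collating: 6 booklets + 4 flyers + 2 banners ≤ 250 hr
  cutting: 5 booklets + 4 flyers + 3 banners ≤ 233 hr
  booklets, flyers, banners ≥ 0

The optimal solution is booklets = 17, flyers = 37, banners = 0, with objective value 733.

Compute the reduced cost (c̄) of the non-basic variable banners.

At the optimum: collating uses 250 of 250 (binding); cutting uses 233 of 233 (binding).
From A_Bᵀ y = c: 6·y_collating + 5·y_cutting = 17; 4·y_collating + 4·y_cutting = 12.
Solving: y_collating = 2, y_cutting = 1.
Reduced cost of banners: c₃ − yᵀa₃ = 2 − (2·2 + 1·3) = 2 − 7 = -5.

-5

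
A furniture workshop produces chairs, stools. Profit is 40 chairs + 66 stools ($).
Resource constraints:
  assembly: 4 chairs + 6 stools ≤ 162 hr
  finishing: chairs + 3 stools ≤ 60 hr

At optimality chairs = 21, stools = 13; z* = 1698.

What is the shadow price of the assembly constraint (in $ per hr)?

9

Check each constraint at x*: assembly 162/162 (tight); finishing 60/60 (tight).
From A_Bᵀ y = c: 4·y_assembly + 1·y_finishing = 40; 6·y_assembly + 3·y_finishing = 66.
This yields shadow prices y_assembly = 9, y_finishing = 4.
Shadow price of assembly = 9.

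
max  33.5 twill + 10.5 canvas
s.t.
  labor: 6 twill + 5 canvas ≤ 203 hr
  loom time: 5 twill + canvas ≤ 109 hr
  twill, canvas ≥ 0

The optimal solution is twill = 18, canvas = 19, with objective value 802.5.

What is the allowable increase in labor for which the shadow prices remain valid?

Binding constraints: labor, loom time. The basis is B = [[6,5],[5,1]] with det -19.
Per unit increase in labor, x* moves by d = (-0.0526, 0.2632).
The basis stays optimal until twill reaches 0; allowable increase = 342 hr.

342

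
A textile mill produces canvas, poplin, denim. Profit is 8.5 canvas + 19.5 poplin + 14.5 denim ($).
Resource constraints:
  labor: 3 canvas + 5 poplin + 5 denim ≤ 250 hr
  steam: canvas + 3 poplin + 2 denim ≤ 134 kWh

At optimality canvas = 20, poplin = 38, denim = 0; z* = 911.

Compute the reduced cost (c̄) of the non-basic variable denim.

Both labor and steam are binding at x*.
Dual feasibility on the basic columns requires 3·y_labor + 1·y_steam = 8.5, 5·y_labor + 3·y_steam = 19.5.
This yields shadow prices y_labor = 1.5, y_steam = 4.
Reduced cost of denim: c₃ − yᵀa₃ = 14.5 − (1.5·5 + 4·2) = 14.5 − 15.5 = -1.

-1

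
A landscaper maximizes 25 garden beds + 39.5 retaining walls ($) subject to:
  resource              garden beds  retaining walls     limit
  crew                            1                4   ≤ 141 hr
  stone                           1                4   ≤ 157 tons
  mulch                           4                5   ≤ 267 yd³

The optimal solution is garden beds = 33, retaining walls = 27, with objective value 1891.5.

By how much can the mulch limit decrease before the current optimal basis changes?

Binding constraints: crew, mulch. The basis is B = [[1,4],[4,5]] with det -11.
Per unit decrease in mulch, x* moves by d = (-0.3636, 0.0909).
The basis stays optimal until garden beds reaches 0; allowable decrease = 90.75 yd³.

90.75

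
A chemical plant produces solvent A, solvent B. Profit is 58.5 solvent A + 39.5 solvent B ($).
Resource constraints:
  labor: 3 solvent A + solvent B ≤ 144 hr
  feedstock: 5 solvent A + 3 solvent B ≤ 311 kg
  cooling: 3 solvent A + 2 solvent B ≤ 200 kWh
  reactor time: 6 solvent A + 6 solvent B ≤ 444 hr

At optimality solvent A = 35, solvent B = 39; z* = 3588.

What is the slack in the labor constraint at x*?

labor used = 3·35 + 1·39 = 144; slack = 144 − 144 = 0.

0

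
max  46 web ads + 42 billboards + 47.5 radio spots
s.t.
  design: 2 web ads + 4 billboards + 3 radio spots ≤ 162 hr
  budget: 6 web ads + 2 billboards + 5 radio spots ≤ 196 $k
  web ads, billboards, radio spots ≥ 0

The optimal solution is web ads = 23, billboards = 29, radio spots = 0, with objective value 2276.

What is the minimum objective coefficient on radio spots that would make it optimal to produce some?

49

Both design and budget are binding at x*.
From A_Bᵀ y = c: 2·y_design + 6·y_budget = 46; 4·y_design + 2·y_budget = 42.
Solving: y_design = 8, y_budget = 5.
radio spots enters the basis when its profit ≥ yᵀa₃ = 8·3 + 5·5 = 49.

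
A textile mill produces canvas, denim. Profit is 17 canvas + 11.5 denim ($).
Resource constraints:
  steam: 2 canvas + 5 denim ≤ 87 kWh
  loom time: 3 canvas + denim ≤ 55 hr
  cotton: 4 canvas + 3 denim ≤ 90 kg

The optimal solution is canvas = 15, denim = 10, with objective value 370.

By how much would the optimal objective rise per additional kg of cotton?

3.5

Binding: loom time and cotton. Non-binding: steam (7 unused).
Since steam is not tight, its dual is 0.
Dual feasibility on the basic columns requires 3·y_loom time + 4·y_cotton = 17, 1·y_loom time + 3·y_cotton = 11.5.
Solving: y_loom time = 1, y_cotton = 3.5.
Shadow price of cotton = 3.5.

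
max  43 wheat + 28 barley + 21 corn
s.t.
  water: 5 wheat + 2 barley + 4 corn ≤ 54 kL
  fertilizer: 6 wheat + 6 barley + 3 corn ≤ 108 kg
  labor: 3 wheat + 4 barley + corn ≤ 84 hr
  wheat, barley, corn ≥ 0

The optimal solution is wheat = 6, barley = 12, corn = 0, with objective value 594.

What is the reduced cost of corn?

-8

Binding: water and fertilizer. Non-binding: labor (18 unused).
Since labor is not tight, its dual is 0.
The binding rows give the dual system: 5·y_water + 6·y_fertilizer = 43 and 2·y_water + 6·y_fertilizer = 28.
This yields shadow prices y_water = 5, y_fertilizer = 3.
Reduced cost of corn: c₃ − yᵀa₃ = 21 − (5·4 + 3·3) = 21 − 29 = -8.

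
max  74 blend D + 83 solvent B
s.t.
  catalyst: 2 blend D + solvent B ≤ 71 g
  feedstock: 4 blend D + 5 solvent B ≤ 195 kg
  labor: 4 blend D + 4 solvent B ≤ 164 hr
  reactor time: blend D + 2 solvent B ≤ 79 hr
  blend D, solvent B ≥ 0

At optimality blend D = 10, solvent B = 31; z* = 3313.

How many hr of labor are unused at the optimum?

labor used = 4·10 + 4·31 = 164; slack = 164 − 164 = 0.

0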